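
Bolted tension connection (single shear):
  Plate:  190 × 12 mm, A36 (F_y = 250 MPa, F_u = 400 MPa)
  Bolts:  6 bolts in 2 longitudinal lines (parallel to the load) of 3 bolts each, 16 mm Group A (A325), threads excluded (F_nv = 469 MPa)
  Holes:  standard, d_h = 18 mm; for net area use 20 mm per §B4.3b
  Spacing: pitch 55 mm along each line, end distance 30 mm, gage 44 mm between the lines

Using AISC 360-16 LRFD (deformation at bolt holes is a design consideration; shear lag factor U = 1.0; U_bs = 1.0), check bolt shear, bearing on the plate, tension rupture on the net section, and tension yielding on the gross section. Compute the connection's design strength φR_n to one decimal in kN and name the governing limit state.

424.3 kN (bolt shear governs)

Bolt shear: A_b = π(16)²/4 = 201.06 mm². φR_n = 0.75 × 469 × 201.06 × 6 × 1 = 424.3 kN.
Bearing (12 mm plate, F_u = 400 MPa): end bolts L_c = 30 − 18/2 = 21, R_n = min(1.2×21×12×400, 2.4×16×12×400) = 120.96 kN/bolt; interior L_c = 55 − 18 = 37, R_n = 184.32 kN/bolt. φR_n = 0.75 × (2×120.96 + 4×184.32) = 734.4 kN.
Tension rupture (net): A_n = (190 − 2×20)×12 = 1800 mm² (U = 1.0, A_e = A_n). φR_n = 0.75 × 400 × 1800 = 540.0 kN.
Tension yield (gross): A_g = 190×12 = 2280 mm². φR_n = 0.90 × 250 × 2280 = 513.0 kN.
Governing: min(424.3, 734.4, 540.0, 513.0) = 424.3 kN → bolt shear.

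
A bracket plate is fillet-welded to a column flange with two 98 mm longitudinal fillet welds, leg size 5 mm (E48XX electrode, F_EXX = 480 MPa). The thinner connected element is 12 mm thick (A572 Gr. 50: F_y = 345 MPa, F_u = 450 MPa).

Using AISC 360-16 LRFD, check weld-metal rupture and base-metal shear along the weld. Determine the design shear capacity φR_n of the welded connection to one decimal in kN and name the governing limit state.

Weld metal: throat = 0.707×5 = 3.535 mm, L = 2×98 = 196 mm. φR_n = 0.75 × 0.6 × 480 × 3.535 × 196 = 149.7 kN.
Base metal shear (12 mm plate): yield φR_n = 1.0×0.6×345×12×196 = 486.9 kN; rupture φR_n = 0.75×0.6×450×12×196 = 476.3 kN; take 476.3 kN (rupture).
Governing: min(149.7, 476.3) = 149.7 kN → weld metal.

149.7 kN (weld metal governs)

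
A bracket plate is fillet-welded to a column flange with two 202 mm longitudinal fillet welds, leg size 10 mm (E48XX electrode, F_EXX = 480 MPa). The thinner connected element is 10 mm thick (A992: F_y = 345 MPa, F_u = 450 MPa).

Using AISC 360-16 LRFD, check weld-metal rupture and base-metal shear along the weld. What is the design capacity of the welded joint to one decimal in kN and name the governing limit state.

Weld metal: throat = 0.707×10 = 7.07 mm, L = 2×202 = 404 mm. φR_n = 0.75 × 0.6 × 480 × 7.07 × 404 = 617.0 kN.
Base metal shear (10 mm plate): yield φR_n = 1.0×0.6×345×10×404 = 836.3 kN; rupture φR_n = 0.75×0.6×450×10×404 = 818.1 kN; take 818.1 kN (rupture).
Governing: min(617.0, 818.1) = 617.0 kN → weld metal.

617.0 kN (weld metal governs)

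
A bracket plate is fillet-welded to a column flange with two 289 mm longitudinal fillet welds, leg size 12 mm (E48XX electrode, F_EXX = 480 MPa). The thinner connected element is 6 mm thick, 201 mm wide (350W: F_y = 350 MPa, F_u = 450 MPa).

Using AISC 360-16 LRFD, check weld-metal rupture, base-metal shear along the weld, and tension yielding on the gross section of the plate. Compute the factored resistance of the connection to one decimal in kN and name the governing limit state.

Weld metal: throat = 0.707×12 = 8.484 mm, L = 2×289 = 578 mm. φR_n = 0.75 × 0.6 × 480 × 8.484 × 578 = 1059.2 kN.
Base metal shear (6 mm plate): yield φR_n = 1.0×0.6×350×6×578 = 728.3 kN; rupture φR_n = 0.75×0.6×450×6×578 = 702.3 kN; take 702.3 kN (rupture).
Tension yield (gross): A_g = 201×6 = 1206 mm². φR_n = 0.90 × 350 × 1206 = 379.9 kN.
Governing: min(1059.2, 702.3, 379.9) = 379.9 kN → gross-section yield.

379.9 kN (gross-section yield governs)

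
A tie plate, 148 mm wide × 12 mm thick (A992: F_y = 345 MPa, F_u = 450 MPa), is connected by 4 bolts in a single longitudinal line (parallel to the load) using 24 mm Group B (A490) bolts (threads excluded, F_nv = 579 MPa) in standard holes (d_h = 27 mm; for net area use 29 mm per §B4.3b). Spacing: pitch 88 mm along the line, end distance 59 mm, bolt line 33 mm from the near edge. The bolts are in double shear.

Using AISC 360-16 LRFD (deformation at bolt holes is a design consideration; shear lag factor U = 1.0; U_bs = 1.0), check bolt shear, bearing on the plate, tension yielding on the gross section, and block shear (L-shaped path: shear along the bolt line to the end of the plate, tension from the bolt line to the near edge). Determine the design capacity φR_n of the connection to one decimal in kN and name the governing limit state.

551.4 kN (gross-section yield governs)

Bolt shear: A_b = π(24)²/4 = 452.39 mm². φR_n = 0.75 × 579 × 452.39 × 4 × 2 = 1571.6 kN.
Bearing (12 mm plate, F_u = 450 MPa): end bolts L_c = 59 − 27/2 = 45.5, R_n = min(1.2×45.5×12×450, 2.4×24×12×450) = 294.84 kN/bolt; interior L_c = 88 − 27 = 61, R_n = 311.04 kN/bolt. φR_n = 0.75 × (1×294.84 + 3×311.04) = 921.0 kN.
Tension yield (gross): A_g = 148×12 = 1776 mm². φR_n = 0.90 × 345 × 1776 = 551.4 kN.
Block shear: shear path 1×[59+3×88] = 1×323 mm, A_gv = 3876, A_nv = 1×(323 − 3.5×29)×12 = 2658 mm²; tension to near edge: (33 − 0.5×29)×12 = 222 mm². R_n = min(0.6×450×2658, 0.6×345×3876) + 1.0×450×222 = min(717.66, 802.33) + 99.9 = 817.56 kN. φR_n = 0.75 × 817.56 = 613.2 kN.
Governing: min(1571.6, 921.0, 551.4, 613.2) = 551.4 kN → gross-section yield.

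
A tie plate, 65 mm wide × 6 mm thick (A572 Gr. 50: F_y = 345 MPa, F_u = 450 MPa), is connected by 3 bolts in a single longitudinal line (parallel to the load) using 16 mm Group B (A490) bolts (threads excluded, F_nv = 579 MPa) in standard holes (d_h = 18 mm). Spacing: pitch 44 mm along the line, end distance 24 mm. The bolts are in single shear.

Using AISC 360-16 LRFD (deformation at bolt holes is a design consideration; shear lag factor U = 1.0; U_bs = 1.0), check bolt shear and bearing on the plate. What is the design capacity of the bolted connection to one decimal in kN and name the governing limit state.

Bolt shear: A_b = π(16)²/4 = 201.06 mm². φR_n = 0.75 × 579 × 201.06 × 3 × 1 = 261.9 kN.
Bearing (6 mm plate, F_u = 450 MPa): end bolts L_c = 24 − 18/2 = 15, R_n = min(1.2×15×6×450, 2.4×16×6×450) = 48.6 kN/bolt; interior L_c = 44 − 18 = 26, R_n = 84.24 kN/bolt. φR_n = 0.75 × (1×48.6 + 2×84.24) = 162.8 kN.
Governing: min(261.9, 162.8) = 162.8 kN → bearing.

162.8 kN (bearing governs)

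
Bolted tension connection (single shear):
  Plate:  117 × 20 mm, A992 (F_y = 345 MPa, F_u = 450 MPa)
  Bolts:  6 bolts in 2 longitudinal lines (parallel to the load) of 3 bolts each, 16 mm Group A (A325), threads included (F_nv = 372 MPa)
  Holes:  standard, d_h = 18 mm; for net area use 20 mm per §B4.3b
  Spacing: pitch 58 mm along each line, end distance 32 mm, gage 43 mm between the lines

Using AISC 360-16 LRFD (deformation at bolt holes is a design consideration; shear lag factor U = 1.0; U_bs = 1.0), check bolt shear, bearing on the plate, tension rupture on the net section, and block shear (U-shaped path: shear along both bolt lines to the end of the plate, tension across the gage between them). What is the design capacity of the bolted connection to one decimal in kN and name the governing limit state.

Bolt shear: A_b = π(16)²/4 = 201.06 mm². φR_n = 0.75 × 372 × 201.06 × 6 × 1 = 336.6 kN.
Bearing (20 mm plate, F_u = 450 MPa): end bolts L_c = 32 − 18/2 = 23, R_n = min(1.2×23×20×450, 2.4×16×20×450) = 248.4 kN/bolt; interior L_c = 58 − 18 = 40, R_n = 345.6 kN/bolt. φR_n = 0.75 × (2×248.4 + 4×345.6) = 1409.4 kN.
Tension rupture (net): A_n = (117 − 2×20)×20 = 1540 mm² (U = 1.0, A_e = A_n). φR_n = 0.75 × 450 × 1540 = 519.8 kN.
Block shear: shear path 2×[32+2×58] = 2×148 mm, A_gv = 5920, A_nv = 2×(148 − 2.5×20)×20 = 3920 mm²; tension across gage: (43 − 1×20)×20 = 460 mm². R_n = min(0.6×450×3920, 0.6×345×5920) + 1.0×450×460 = min(1058.4, 1225.4) + 207 = 1265.4 kN. φR_n = 0.75 × 1265.4 = 949.1 kN.
Governing: min(336.6, 1409.4, 519.8, 949.1) = 336.6 kN → bolt shear.

336.6 kN (bolt shear governs)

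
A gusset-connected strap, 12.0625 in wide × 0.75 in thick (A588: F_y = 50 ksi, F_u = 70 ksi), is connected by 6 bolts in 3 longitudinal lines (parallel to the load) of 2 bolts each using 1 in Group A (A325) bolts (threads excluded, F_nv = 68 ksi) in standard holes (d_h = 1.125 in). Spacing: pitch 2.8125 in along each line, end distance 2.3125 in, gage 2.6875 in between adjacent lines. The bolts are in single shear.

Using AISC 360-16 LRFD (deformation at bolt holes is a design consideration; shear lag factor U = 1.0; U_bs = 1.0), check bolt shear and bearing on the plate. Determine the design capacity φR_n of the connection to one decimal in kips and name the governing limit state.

Bolt shear: A_b = π(1)²/4 = 0.7854 in². φR_n = 0.75 × 68 × 0.7854 × 6 × 1 = 240.3 kips.
Bearing (0.75 in plate, F_u = 70 ksi): end bolts L_c = 2.3125 − 1.125/2 = 1.75, R_n = min(1.2×1.75×0.75×70, 2.4×1×0.75×70) = 110.25 kips/bolt; interior L_c = 2.8125 − 1.125 = 1.6875, R_n = 106.31 kips/bolt. φR_n = 0.75 × (3×110.25 + 3×106.31) = 487.3 kips.
Governing: min(240.3, 487.3) = 240.3 kips → bolt shear.

240.3 kips (bolt shear governs)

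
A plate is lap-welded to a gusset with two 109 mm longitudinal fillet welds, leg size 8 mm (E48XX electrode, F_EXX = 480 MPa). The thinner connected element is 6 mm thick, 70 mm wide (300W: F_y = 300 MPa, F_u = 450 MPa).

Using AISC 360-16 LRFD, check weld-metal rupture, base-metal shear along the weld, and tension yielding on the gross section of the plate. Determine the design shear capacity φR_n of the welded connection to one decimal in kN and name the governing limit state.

113.4 kN (gross-section yield governs)

Weld metal: throat = 0.707×8 = 5.656 mm, L = 2×109 = 218 mm. φR_n = 0.75 × 0.6 × 480 × 5.656 × 218 = 266.3 kN.
Base metal shear (6 mm plate): yield φR_n = 1.0×0.6×300×6×218 = 235.4 kN; rupture φR_n = 0.75×0.6×450×6×218 = 264.9 kN; take 235.4 kN (yield).
Tension yield (gross): A_g = 70×6 = 420 mm². φR_n = 0.90 × 300 × 420 = 113.4 kN.
Governing: min(266.3, 235.4, 113.4) = 113.4 kN → gross-section yield.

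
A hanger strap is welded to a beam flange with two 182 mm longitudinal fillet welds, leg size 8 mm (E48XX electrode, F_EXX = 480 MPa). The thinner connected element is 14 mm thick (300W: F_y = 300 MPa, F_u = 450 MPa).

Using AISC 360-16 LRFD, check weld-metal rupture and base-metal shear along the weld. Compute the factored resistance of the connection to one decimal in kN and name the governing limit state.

Weld metal: throat = 0.707×8 = 5.656 mm, L = 2×182 = 364 mm. φR_n = 0.75 × 0.6 × 480 × 5.656 × 364 = 444.7 kN.
Base metal shear (14 mm plate): yield φR_n = 1.0×0.6×300×14×364 = 917.3 kN; rupture φR_n = 0.75×0.6×450×14×364 = 1031.9 kN; take 917.3 kN (yield).
Governing: min(444.7, 917.3) = 444.7 kN → weld metal.

444.7 kN (weld metal governs)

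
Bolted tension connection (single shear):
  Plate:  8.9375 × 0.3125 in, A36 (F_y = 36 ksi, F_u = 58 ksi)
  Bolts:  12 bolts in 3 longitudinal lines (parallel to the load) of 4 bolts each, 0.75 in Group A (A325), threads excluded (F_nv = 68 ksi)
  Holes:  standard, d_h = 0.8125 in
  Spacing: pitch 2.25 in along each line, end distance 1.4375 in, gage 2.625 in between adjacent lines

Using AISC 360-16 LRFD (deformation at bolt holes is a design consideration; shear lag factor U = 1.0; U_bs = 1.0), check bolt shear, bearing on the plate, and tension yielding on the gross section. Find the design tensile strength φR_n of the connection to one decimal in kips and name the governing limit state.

90.5 kips (gross-section yield governs)

Bolt shear: A_b = π(0.75)²/4 = 0.44179 in². φR_n = 0.75 × 68 × 0.44179 × 12 × 1 = 270.4 kips.
Bearing (0.3125 in plate, F_u = 58 ksi): end bolts L_c = 1.4375 − 0.8125/2 = 1.03125, R_n = min(1.2×1.03125×0.3125×58, 2.4×0.75×0.3125×58) = 22.43 kips/bolt; interior L_c = 2.25 − 0.8125 = 1.4375, R_n = 31.266 kips/bolt. φR_n = 0.75 × (3×22.43 + 9×31.266) = 261.5 kips.
Tension yield (gross): A_g = 8.9375×0.3125 = 2.793 in². φR_n = 0.90 × 36 × 2.793 = 90.5 kips.
Governing: min(270.4, 261.5, 90.5) = 90.5 kips → gross-section yield.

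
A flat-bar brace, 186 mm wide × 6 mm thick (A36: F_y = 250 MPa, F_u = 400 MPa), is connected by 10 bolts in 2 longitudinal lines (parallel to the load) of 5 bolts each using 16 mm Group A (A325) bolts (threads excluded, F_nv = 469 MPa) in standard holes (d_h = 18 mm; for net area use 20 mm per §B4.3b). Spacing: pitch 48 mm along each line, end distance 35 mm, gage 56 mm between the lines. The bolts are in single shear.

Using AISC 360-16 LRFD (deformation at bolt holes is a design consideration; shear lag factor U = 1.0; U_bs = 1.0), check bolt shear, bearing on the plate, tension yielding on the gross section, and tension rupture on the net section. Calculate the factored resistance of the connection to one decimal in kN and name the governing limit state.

Bolt shear: A_b = π(16)²/4 = 201.06 mm². φR_n = 0.75 × 469 × 201.06 × 10 × 1 = 707.2 kN.
Bearing (6 mm plate, F_u = 400 MPa): end bolts L_c = 35 − 18/2 = 26, R_n = min(1.2×26×6×400, 2.4×16×6×400) = 74.88 kN/bolt; interior L_c = 48 − 18 = 30, R_n = 86.4 kN/bolt. φR_n = 0.75 × (2×74.88 + 8×86.4) = 630.7 kN.
Tension yield (gross): A_g = 186×6 = 1116 mm². φR_n = 0.90 × 250 × 1116 = 251.1 kN.
Tension rupture (net): A_n = (186 − 2×20)×6 = 876 mm² (U = 1.0, A_e = A_n). φR_n = 0.75 × 400 × 876 = 262.8 kN.
Governing: min(707.2, 630.7, 251.1, 262.8) = 251.1 kN → gross-section yield.

251.1 kN (gross-section yield governs)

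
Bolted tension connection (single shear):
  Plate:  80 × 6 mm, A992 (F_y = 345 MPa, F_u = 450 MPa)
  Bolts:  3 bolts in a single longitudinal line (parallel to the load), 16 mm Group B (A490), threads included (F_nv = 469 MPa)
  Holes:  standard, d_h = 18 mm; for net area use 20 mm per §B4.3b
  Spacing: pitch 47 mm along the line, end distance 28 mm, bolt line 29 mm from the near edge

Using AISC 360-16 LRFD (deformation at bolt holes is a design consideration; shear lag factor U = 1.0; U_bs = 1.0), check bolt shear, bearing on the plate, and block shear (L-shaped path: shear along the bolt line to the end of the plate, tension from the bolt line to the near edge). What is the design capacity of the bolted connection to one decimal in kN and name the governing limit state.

Bolt shear: A_b = π(16)²/4 = 201.06 mm². φR_n = 0.75 × 469 × 201.06 × 3 × 1 = 212.2 kN.
Bearing (6 mm plate, F_u = 450 MPa): end bolts L_c = 28 − 18/2 = 19, R_n = min(1.2×19×6×450, 2.4×16×6×450) = 61.56 kN/bolt; interior L_c = 47 − 18 = 29, R_n = 93.96 kN/bolt. φR_n = 0.75 × (1×61.56 + 2×93.96) = 187.1 kN.
Block shear: shear path 1×[28+2×47] = 1×122 mm, A_gv = 732, A_nv = 1×(122 − 2.5×20)×6 = 432 mm²; tension to near edge: (29 − 0.5×20)×6 = 114 mm². R_n = min(0.6×450×432, 0.6×345×732) + 1.0×450×114 = min(116.64, 151.52) + 51.3 = 167.94 kN. φR_n = 0.75 × 167.94 = 126.0 kN.
Governing: min(212.2, 187.1, 126.0) = 126.0 kN → block shear.

126.0 kN (block shear governs)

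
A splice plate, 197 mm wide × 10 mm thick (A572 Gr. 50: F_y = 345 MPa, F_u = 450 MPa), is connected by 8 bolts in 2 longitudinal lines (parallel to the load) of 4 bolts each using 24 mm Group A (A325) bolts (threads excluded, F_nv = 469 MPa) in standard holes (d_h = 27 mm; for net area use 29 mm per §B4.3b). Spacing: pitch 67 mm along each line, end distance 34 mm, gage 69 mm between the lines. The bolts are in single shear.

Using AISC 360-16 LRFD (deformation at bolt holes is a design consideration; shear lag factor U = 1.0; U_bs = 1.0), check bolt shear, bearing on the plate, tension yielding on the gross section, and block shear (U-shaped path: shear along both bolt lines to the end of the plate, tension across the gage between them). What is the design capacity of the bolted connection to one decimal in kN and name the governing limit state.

611.7 kN (gross-section yield governs)

Bolt shear: A_b = π(24)²/4 = 452.39 mm². φR_n = 0.75 × 469 × 452.39 × 8 × 1 = 1273.0 kN.
Bearing (10 mm plate, F_u = 450 MPa): end bolts L_c = 34 − 27/2 = 20.5, R_n = min(1.2×20.5×10×450, 2.4×24×10×450) = 110.7 kN/bolt; interior L_c = 67 − 27 = 40, R_n = 216 kN/bolt. φR_n = 0.75 × (2×110.7 + 6×216) = 1138.1 kN.
Tension yield (gross): A_g = 197×10 = 1970 mm². φR_n = 0.90 × 345 × 1970 = 611.7 kN.
Block shear: shear path 2×[34+3×67] = 2×235 mm, A_gv = 4700, A_nv = 2×(235 − 3.5×29)×10 = 2670 mm²; tension across gage: (69 − 1×29)×10 = 400 mm². R_n = min(0.6×450×2670, 0.6×345×4700) + 1.0×450×400 = min(720.9, 972.9) + 180 = 900.9 kN. φR_n = 0.75 × 900.9 = 675.7 kN.
Governing: min(1273.0, 1138.1, 611.7, 675.7) = 611.7 kN → gross-section yield.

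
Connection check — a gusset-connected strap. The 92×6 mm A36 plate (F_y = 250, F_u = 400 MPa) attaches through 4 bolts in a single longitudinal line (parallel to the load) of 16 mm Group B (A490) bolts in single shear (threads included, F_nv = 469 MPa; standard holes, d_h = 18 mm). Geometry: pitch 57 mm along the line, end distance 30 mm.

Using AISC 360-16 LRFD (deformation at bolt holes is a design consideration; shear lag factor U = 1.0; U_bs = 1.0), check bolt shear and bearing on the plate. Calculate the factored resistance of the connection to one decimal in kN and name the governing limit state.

252.7 kN (bearing governs)

Bolt shear: A_b = π(16)²/4 = 201.06 mm². φR_n = 0.75 × 469 × 201.06 × 4 × 1 = 282.9 kN.
Bearing (6 mm plate, F_u = 400 MPa): end bolts L_c = 30 − 18/2 = 21, R_n = min(1.2×21×6×400, 2.4×16×6×400) = 60.48 kN/bolt; interior L_c = 57 − 18 = 39, R_n = 92.16 kN/bolt. φR_n = 0.75 × (1×60.48 + 3×92.16) = 252.7 kN.
Governing: min(282.9, 252.7) = 252.7 kN → bearing.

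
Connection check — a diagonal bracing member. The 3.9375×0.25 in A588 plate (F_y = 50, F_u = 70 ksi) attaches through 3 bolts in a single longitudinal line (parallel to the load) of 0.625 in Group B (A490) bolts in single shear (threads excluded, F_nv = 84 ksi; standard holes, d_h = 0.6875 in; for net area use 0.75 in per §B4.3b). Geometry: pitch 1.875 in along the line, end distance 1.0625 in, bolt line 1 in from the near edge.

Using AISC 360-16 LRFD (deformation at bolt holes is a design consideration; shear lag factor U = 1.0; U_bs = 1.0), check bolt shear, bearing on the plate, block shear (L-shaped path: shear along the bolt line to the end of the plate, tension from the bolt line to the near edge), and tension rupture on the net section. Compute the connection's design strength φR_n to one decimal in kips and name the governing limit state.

31.3 kips (block shear governs)

Bolt shear: A_b = π(0.625)²/4 = 0.3068 in². φR_n = 0.75 × 84 × 0.3068 × 3 × 1 = 58.0 kips.
Bearing (0.25 in plate, F_u = 70 ksi): end bolts L_c = 1.0625 − 0.6875/2 = 0.71875, R_n = min(1.2×0.71875×0.25×70, 2.4×0.625×0.25×70) = 15.094 kips/bolt; interior L_c = 1.875 − 0.6875 = 1.1875, R_n = 24.938 kips/bolt. φR_n = 0.75 × (1×15.094 + 2×24.938) = 48.7 kips.
Block shear: shear path 1×[1.0625+2×1.875] = 1×4.8125 in, A_gv = 1.2031, A_nv = 1×(4.8125 − 2.5×0.75)×0.25 = 0.73438 in²; tension to near edge: (1 − 0.5×0.75)×0.25 = 0.15625 in². R_n = min(0.6×70×0.73438, 0.6×50×1.2031) + 1.0×70×0.15625 = min(30.844, 36.093) + 10.938 = 41.782 kips. φR_n = 0.75 × 41.782 = 31.3 kips.
Tension rupture (net): A_n = (3.9375 − 1×0.75)×0.25 = 0.79688 in² (U = 1.0, A_e = A_n). φR_n = 0.75 × 70 × 0.79688 = 41.8 kips.
Governing: min(58.0, 48.7, 31.3, 41.8) = 31.3 kips → block shear.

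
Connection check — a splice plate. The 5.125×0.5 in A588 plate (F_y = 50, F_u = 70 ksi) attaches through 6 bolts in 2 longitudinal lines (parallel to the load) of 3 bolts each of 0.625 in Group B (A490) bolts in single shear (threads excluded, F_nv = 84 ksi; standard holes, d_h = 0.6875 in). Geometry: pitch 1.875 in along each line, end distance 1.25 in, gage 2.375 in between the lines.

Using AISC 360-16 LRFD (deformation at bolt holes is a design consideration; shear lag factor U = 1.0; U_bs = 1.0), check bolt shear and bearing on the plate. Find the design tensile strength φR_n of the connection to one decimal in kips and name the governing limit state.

116.0 kips (bolt shear governs)

Bolt shear: A_b = π(0.625)²/4 = 0.3068 in². φR_n = 0.75 × 84 × 0.3068 × 6 × 1 = 116.0 kips.
Bearing (0.5 in plate, F_u = 70 ksi): end bolts L_c = 1.25 − 0.6875/2 = 0.90625, R_n = min(1.2×0.90625×0.5×70, 2.4×0.625×0.5×70) = 38.063 kips/bolt; interior L_c = 1.875 − 0.6875 = 1.1875, R_n = 49.875 kips/bolt. φR_n = 0.75 × (2×38.063 + 4×49.875) = 206.7 kips.
Governing: min(116.0, 206.7) = 116.0 kips → bolt shear.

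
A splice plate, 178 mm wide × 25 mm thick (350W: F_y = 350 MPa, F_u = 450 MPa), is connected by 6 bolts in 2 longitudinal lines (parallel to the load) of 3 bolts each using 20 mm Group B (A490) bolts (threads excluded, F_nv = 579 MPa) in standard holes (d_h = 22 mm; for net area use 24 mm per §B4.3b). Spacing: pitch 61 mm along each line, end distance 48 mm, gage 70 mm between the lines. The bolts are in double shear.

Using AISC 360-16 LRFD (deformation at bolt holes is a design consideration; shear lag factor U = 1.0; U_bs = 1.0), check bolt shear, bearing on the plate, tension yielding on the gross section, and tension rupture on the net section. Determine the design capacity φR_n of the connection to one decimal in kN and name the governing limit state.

1096.9 kN (net-section rupture governs)

Bolt shear: A_b = π(20)²/4 = 314.16 mm². φR_n = 0.75 × 579 × 314.16 × 6 × 2 = 1637.1 kN.
Bearing (25 mm plate, F_u = 450 MPa): end bolts L_c = 48 − 22/2 = 37, R_n = min(1.2×37×25×450, 2.4×20×25×450) = 499.5 kN/bolt; interior L_c = 61 − 22 = 39, R_n = 526.5 kN/bolt. φR_n = 0.75 × (2×499.5 + 4×526.5) = 2328.8 kN.
Tension yield (gross): A_g = 178×25 = 4450 mm². φR_n = 0.90 × 350 × 4450 = 1401.8 kN.
Tension rupture (net): A_n = (178 − 2×24)×25 = 3250 mm² (U = 1.0, A_e = A_n). φR_n = 0.75 × 450 × 3250 = 1096.9 kN.
Governing: min(1637.1, 2328.8, 1401.8, 1096.9) = 1096.9 kN → net-section rupture.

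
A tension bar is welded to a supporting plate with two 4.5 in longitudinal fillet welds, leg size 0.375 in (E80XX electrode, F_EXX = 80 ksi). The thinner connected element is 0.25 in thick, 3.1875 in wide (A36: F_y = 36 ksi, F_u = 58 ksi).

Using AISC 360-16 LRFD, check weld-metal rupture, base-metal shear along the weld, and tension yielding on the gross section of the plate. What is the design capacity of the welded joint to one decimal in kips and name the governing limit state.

Weld metal: throat = 0.707×0.375 = 0.26513 in, L = 2×4.5 = 9 in. φR_n = 0.75 × 0.6 × 80 × 0.26513 × 9 = 85.9 kips.
Base metal shear (0.25 in plate): yield φR_n = 1.0×0.6×36×0.25×9 = 48.6 kips; rupture φR_n = 0.75×0.6×58×0.25×9 = 58.7 kips; take 48.6 kips (yield).
Tension yield (gross): A_g = 3.1875×0.25 = 0.79688 in². φR_n = 0.90 × 36 × 0.79688 = 25.8 kips.
Governing: min(85.9, 48.6, 25.8) = 25.8 kips → gross-section yield.

25.8 kips (gross-section yield governs)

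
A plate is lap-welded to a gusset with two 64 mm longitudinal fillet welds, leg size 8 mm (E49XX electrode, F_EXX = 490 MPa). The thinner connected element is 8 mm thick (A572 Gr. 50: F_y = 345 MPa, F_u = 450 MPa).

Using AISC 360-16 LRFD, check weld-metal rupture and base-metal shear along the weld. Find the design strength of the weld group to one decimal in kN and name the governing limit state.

Weld metal: throat = 0.707×8 = 5.656 mm, L = 2×64 = 128 mm. φR_n = 0.75 × 0.6 × 490 × 5.656 × 128 = 159.6 kN.
Base metal shear (8 mm plate): yield φR_n = 1.0×0.6×345×8×128 = 212.0 kN; rupture φR_n = 0.75×0.6×450×8×128 = 207.4 kN; take 207.4 kN (rupture).
Governing: min(159.6, 207.4) = 159.6 kN → weld metal.

159.6 kN (weld metal governs)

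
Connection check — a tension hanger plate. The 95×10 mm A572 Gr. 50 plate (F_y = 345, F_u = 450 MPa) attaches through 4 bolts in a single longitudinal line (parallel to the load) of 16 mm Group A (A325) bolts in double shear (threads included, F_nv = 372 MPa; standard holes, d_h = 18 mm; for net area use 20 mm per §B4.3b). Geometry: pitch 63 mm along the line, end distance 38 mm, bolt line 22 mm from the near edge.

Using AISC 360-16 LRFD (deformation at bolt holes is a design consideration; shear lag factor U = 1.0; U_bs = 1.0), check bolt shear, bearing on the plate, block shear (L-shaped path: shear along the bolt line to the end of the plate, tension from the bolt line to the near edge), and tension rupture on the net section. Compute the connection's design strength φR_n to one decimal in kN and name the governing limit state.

Bolt shear: A_b = π(16)²/4 = 201.06 mm². φR_n = 0.75 × 372 × 201.06 × 4 × 2 = 448.8 kN.
Bearing (10 mm plate, F_u = 450 MPa): end bolts L_c = 38 − 18/2 = 29, R_n = min(1.2×29×10×450, 2.4×16×10×450) = 156.6 kN/bolt; interior L_c = 63 − 18 = 45, R_n = 172.8 kN/bolt. φR_n = 0.75 × (1×156.6 + 3×172.8) = 506.3 kN.
Block shear: shear path 1×[38+3×63] = 1×227 mm, A_gv = 2270, A_nv = 1×(227 − 3.5×20)×10 = 1570 mm²; tension to near edge: (22 − 0.5×20)×10 = 120 mm². R_n = min(0.6×450×1570, 0.6×345×2270) + 1.0×450×120 = min(423.9, 469.89) + 54 = 477.9 kN. φR_n = 0.75 × 477.9 = 358.4 kN.
Tension rupture (net): A_n = (95 − 1×20)×10 = 750 mm² (U = 1.0, A_e = A_n). φR_n = 0.75 × 450 × 750 = 253.1 kN.
Governing: min(448.8, 506.3, 358.4, 253.1) = 253.1 kN → net-section rupture.

253.1 kN (net-section rupture governs)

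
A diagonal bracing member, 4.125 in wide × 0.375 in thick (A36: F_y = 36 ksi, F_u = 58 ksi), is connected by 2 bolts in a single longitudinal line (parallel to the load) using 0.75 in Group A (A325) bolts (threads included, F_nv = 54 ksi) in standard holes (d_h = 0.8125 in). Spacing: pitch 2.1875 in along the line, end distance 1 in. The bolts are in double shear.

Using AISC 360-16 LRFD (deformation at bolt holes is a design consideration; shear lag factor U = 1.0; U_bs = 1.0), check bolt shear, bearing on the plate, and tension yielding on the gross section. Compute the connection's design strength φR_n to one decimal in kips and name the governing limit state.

Bolt shear: A_b = π(0.75)²/4 = 0.44179 in². φR_n = 0.75 × 54 × 0.44179 × 2 × 2 = 71.6 kips.
Bearing (0.375 in plate, F_u = 58 ksi): end bolts L_c = 1 − 0.8125/2 = 0.59375, R_n = min(1.2×0.59375×0.375×58, 2.4×0.75×0.375×58) = 15.497 kips/bolt; interior L_c = 2.1875 − 0.8125 = 1.375, R_n = 35.888 kips/bolt. φR_n = 0.75 × (1×15.497 + 1×35.888) = 38.5 kips.
Tension yield (gross): A_g = 4.125×0.375 = 1.5469 in². φR_n = 0.90 × 36 × 1.5469 = 50.1 kips.
Governing: min(71.6, 38.5, 50.1) = 38.5 kips → bearing.

38.5 kips (bearing governs)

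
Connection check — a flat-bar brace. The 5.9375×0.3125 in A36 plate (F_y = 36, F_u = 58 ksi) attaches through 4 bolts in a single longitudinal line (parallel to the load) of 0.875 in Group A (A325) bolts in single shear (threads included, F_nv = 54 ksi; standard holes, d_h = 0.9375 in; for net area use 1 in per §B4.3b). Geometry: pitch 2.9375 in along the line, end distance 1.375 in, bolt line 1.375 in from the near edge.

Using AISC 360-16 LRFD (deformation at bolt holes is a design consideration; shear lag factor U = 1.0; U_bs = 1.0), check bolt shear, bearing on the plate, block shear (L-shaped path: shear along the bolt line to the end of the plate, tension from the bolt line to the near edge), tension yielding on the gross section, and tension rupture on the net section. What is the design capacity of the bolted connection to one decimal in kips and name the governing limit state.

60.1 kips (gross-section yield governs)

Bolt shear: A_b = π(0.875)²/4 = 0.60132 in². φR_n = 0.75 × 54 × 0.60132 × 4 × 1 = 97.4 kips.
Bearing (0.3125 in plate, F_u = 58 ksi): end bolts L_c = 1.375 − 0.9375/2 = 0.90625, R_n = min(1.2×0.90625×0.3125×58, 2.4×0.875×0.3125×58) = 19.711 kips/bolt; interior L_c = 2.9375 − 0.9375 = 2, R_n = 38.063 kips/bolt. φR_n = 0.75 × (1×19.711 + 3×38.063) = 100.4 kips.
Block shear: shear path 1×[1.375+3×2.9375] = 1×10.1875 in, A_gv = 3.1836, A_nv = 1×(10.1875 − 3.5×1)×0.3125 = 2.0898 in²; tension to near edge: (1.375 − 0.5×1)×0.3125 = 0.27344 in². R_n = min(0.6×58×2.0898, 0.6×36×3.1836) + 1.0×58×0.27344 = min(72.725, 68.766) + 15.86 = 84.626 kips. φR_n = 0.75 × 84.626 = 63.5 kips.
Tension yield (gross): A_g = 5.9375×0.3125 = 1.8555 in². φR_n = 0.90 × 36 × 1.8555 = 60.1 kips.
Tension rupture (net): A_n = (5.9375 − 1×1)×0.3125 = 1.543 in² (U = 1.0, A_e = A_n). φR_n = 0.75 × 58 × 1.543 = 67.1 kips.
Governing: min(97.4, 100.4, 63.5, 60.1, 67.1) = 60.1 kips → gross-section yield.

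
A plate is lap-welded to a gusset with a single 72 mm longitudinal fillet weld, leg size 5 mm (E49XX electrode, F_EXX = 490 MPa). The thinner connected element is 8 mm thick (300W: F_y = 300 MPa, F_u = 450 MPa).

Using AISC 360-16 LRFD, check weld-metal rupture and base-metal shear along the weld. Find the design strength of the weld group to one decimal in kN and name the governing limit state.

Weld metal: throat = 0.707×5 = 3.535 mm, L = 72 mm. φR_n = 0.75 × 0.6 × 490 × 3.535 × 72 = 56.1 kN.
Base metal shear (8 mm plate): yield φR_n = 1.0×0.6×300×8×72 = 103.7 kN; rupture φR_n = 0.75×0.6×450×8×72 = 116.6 kN; take 103.7 kN (yield).
Governing: min(56.1, 103.7) = 56.1 kN → weld metal.

56.1 kN (weld metal governs)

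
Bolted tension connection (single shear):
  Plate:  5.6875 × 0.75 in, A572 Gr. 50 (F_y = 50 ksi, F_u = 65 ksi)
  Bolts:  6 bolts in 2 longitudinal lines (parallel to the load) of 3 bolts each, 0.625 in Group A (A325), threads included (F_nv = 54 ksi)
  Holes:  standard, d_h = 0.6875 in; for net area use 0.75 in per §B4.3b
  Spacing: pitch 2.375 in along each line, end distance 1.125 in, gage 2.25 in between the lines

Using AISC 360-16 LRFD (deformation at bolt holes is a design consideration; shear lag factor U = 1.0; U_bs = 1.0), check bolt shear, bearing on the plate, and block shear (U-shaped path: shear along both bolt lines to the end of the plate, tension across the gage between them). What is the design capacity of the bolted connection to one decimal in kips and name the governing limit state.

Bolt shear: A_b = π(0.625)²/4 = 0.3068 in². φR_n = 0.75 × 54 × 0.3068 × 6 × 1 = 74.6 kips.
Bearing (0.75 in plate, F_u = 65 ksi): end bolts L_c = 1.125 − 0.6875/2 = 0.78125, R_n = min(1.2×0.78125×0.75×65, 2.4×0.625×0.75×65) = 45.703 kips/bolt; interior L_c = 2.375 − 0.6875 = 1.6875, R_n = 73.125 kips/bolt. φR_n = 0.75 × (2×45.703 + 4×73.125) = 287.9 kips.
Block shear: shear path 2×[1.125+2×2.375] = 2×5.875 in, A_gv = 8.8125, A_nv = 2×(5.875 − 2.5×0.75)×0.75 = 6 in²; tension across gage: (2.25 − 1×0.75)×0.75 = 1.125 in². R_n = min(0.6×65×6, 0.6×50×8.8125) + 1.0×65×1.125 = min(234, 264.38) + 73.125 = 307.13 kips. φR_n = 0.75 × 307.13 = 230.3 kips.
Governing: min(74.6, 287.9, 230.3) = 74.6 kips → bolt shear.

74.6 kips (bolt shear governs)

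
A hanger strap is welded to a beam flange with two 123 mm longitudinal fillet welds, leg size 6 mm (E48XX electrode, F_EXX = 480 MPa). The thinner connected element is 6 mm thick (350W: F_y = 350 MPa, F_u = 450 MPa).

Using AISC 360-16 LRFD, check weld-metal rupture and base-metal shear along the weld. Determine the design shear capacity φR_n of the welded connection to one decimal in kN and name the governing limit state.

Weld metal: throat = 0.707×6 = 4.242 mm, L = 2×123 = 246 mm. φR_n = 0.75 × 0.6 × 480 × 4.242 × 246 = 225.4 kN.
Base metal shear (6 mm plate): yield φR_n = 1.0×0.6×350×6×246 = 310.0 kN; rupture φR_n = 0.75×0.6×450×6×246 = 298.9 kN; take 298.9 kN (rupture).
Governing: min(225.4, 298.9) = 225.4 kN → weld metal.

225.4 kN (weld metal governs)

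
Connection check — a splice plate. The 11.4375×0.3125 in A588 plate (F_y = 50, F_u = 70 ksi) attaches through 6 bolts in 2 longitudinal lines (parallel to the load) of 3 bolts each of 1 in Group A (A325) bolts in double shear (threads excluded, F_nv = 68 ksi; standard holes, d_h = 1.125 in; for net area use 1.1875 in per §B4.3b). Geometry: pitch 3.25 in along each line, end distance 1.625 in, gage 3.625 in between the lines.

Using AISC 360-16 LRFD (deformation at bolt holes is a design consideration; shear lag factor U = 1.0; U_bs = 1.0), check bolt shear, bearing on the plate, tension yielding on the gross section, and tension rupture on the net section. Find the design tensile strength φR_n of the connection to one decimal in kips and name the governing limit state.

148.7 kips (net-section rupture governs)

Bolt shear: A_b = π(1)²/4 = 0.7854 in². φR_n = 0.75 × 68 × 0.7854 × 6 × 2 = 480.7 kips.
Bearing (0.3125 in plate, F_u = 70 ksi): end bolts L_c = 1.625 − 1.125/2 = 1.0625, R_n = min(1.2×1.0625×0.3125×70, 2.4×1×0.3125×70) = 27.891 kips/bolt; interior L_c = 3.25 − 1.125 = 2.125, R_n = 52.5 kips/bolt. φR_n = 0.75 × (2×27.891 + 4×52.5) = 199.3 kips.
Tension yield (gross): A_g = 11.4375×0.3125 = 3.5742 in². φR_n = 0.90 × 50 × 3.5742 = 160.8 kips.
Tension rupture (net): A_n = (11.4375 − 2×1.1875)×0.3125 = 2.832 in² (U = 1.0, A_e = A_n). φR_n = 0.75 × 70 × 2.832 = 148.7 kips.
Governing: min(480.7, 199.3, 160.8, 148.7) = 148.7 kips → net-section rupture.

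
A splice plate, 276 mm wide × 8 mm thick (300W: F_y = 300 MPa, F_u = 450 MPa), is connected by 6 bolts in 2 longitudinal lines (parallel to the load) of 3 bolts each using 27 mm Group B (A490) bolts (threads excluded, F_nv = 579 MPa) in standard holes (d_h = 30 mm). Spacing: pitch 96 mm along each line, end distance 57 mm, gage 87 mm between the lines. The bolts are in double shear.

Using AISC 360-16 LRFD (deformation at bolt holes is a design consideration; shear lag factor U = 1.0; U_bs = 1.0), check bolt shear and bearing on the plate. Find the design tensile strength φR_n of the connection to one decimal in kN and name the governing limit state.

972.0 kN (bearing governs)

Bolt shear: A_b = π(27)²/4 = 572.56 mm². φR_n = 0.75 × 579 × 572.56 × 6 × 2 = 2983.6 kN.
Bearing (8 mm plate, F_u = 450 MPa): end bolts L_c = 57 − 30/2 = 42, R_n = min(1.2×42×8×450, 2.4×27×8×450) = 181.44 kN/bolt; interior L_c = 96 − 30 = 66, R_n = 233.28 kN/bolt. φR_n = 0.75 × (2×181.44 + 4×233.28) = 972.0 kN.
Governing: min(2983.6, 972.0) = 972.0 kN → bearing.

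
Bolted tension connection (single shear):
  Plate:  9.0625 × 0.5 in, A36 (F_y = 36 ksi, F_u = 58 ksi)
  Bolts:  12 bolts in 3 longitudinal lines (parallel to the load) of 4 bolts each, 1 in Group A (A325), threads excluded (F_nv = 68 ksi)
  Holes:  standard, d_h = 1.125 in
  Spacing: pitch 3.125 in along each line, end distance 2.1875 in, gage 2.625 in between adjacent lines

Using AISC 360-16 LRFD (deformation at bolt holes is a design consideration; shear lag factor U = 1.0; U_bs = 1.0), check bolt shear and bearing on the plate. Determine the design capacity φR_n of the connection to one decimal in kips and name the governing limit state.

480.7 kips (bolt shear governs)

Bolt shear: A_b = π(1)²/4 = 0.7854 in². φR_n = 0.75 × 68 × 0.7854 × 12 × 1 = 480.7 kips.
Bearing (0.5 in plate, F_u = 58 ksi): end bolts L_c = 2.1875 − 1.125/2 = 1.625, R_n = min(1.2×1.625×0.5×58, 2.4×1×0.5×58) = 56.55 kips/bolt; interior L_c = 3.125 − 1.125 = 2, R_n = 69.6 kips/bolt. φR_n = 0.75 × (3×56.55 + 9×69.6) = 597.0 kips.
Governing: min(480.7, 597.0) = 480.7 kips → bolt shear.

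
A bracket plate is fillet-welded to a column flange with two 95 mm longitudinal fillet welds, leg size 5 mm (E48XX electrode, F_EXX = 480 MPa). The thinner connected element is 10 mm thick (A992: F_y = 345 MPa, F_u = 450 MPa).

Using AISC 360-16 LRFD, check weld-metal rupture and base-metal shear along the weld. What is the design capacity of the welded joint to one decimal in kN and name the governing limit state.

145.1 kN (weld metal governs)

Weld metal: throat = 0.707×5 = 3.535 mm, L = 2×95 = 190 mm. φR_n = 0.75 × 0.6 × 480 × 3.535 × 190 = 145.1 kN.
Base metal shear (10 mm plate): yield φR_n = 1.0×0.6×345×10×190 = 393.3 kN; rupture φR_n = 0.75×0.6×450×10×190 = 384.8 kN; take 384.8 kN (rupture).
Governing: min(145.1, 384.8) = 145.1 kN → weld metal.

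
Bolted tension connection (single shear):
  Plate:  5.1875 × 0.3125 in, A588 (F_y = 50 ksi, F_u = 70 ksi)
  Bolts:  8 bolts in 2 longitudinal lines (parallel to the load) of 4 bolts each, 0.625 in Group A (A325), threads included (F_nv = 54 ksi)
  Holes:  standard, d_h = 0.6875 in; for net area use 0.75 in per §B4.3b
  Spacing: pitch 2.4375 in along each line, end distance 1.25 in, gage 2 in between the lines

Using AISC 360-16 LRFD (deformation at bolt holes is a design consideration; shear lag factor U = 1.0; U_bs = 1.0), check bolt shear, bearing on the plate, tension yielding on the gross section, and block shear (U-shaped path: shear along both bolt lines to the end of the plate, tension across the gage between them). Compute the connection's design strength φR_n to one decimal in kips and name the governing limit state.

Bolt shear: A_b = π(0.625)²/4 = 0.3068 in². φR_n = 0.75 × 54 × 0.3068 × 8 × 1 = 99.4 kips.
Bearing (0.3125 in plate, F_u = 70 ksi): end bolts L_c = 1.25 − 0.6875/2 = 0.90625, R_n = min(1.2×0.90625×0.3125×70, 2.4×0.625×0.3125×70) = 23.789 kips/bolt; interior L_c = 2.4375 − 0.6875 = 1.75, R_n = 32.813 kips/bolt. φR_n = 0.75 × (2×23.789 + 6×32.813) = 183.3 kips.
Tension yield (gross): A_g = 5.1875×0.3125 = 1.6211 in². φR_n = 0.90 × 50 × 1.6211 = 72.9 kips.
Block shear: shear path 2×[1.25+3×2.4375] = 2×8.5625 in, A_gv = 5.3516, A_nv = 2×(8.5625 − 3.5×0.75)×0.3125 = 3.7109 in²; tension across gage: (2 − 1×0.75)×0.3125 = 0.39063 in². R_n = min(0.6×70×3.7109, 0.6×50×5.3516) + 1.0×70×0.39063 = min(155.86, 160.55) + 27.344 = 183.2 kips. φR_n = 0.75 × 183.2 = 137.4 kips.
Governing: min(99.4, 183.3, 72.9, 137.4) = 72.9 kips → gross-section yield.

72.9 kips (gross-section yield governs)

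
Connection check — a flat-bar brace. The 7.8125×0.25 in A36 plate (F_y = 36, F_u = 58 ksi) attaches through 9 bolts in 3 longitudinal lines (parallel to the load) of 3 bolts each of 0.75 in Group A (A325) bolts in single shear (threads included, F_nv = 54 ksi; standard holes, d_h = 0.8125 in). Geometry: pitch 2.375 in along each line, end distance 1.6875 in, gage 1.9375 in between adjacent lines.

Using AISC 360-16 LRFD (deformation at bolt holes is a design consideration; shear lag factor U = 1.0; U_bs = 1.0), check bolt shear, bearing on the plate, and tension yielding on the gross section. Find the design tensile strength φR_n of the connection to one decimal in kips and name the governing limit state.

63.3 kips (gross-section yield governs)

Bolt shear: A_b = π(0.75)²/4 = 0.44179 in². φR_n = 0.75 × 54 × 0.44179 × 9 × 1 = 161.0 kips.
Bearing (0.25 in plate, F_u = 58 ksi): end bolts L_c = 1.6875 − 0.8125/2 = 1.28125, R_n = min(1.2×1.28125×0.25×58, 2.4×0.75×0.25×58) = 22.294 kips/bolt; interior L_c = 2.375 − 0.8125 = 1.5625, R_n = 26.1 kips/bolt. φR_n = 0.75 × (3×22.294 + 6×26.1) = 167.6 kips.
Tension yield (gross): A_g = 7.8125×0.25 = 1.9531 in². φR_n = 0.90 × 36 × 1.9531 = 63.3 kips.
Governing: min(161.0, 167.6, 63.3) = 63.3 kips → gross-section yield.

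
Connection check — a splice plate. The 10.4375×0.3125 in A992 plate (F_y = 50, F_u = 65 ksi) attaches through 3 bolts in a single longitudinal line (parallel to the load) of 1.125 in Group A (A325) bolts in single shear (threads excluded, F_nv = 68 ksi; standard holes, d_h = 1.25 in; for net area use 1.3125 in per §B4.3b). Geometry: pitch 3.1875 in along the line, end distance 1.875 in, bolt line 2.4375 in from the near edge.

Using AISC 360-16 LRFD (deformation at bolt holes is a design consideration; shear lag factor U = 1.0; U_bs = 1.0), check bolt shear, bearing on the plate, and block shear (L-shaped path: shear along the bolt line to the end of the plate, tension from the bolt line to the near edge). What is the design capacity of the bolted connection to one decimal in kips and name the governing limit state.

72.6 kips (block shear governs)

Bolt shear: A_b = π(1.125)²/4 = 0.99402 in². φR_n = 0.75 × 68 × 0.99402 × 3 × 1 = 152.1 kips.
Bearing (0.3125 in plate, F_u = 65 ksi): end bolts L_c = 1.875 − 1.25/2 = 1.25, R_n = min(1.2×1.25×0.3125×65, 2.4×1.125×0.3125×65) = 30.469 kips/bolt; interior L_c = 3.1875 − 1.25 = 1.9375, R_n = 47.227 kips/bolt. φR_n = 0.75 × (1×30.469 + 2×47.227) = 93.7 kips.
Block shear: shear path 1×[1.875+2×3.1875] = 1×8.25 in, A_gv = 2.5781, A_nv = 1×(8.25 − 2.5×1.3125)×0.3125 = 1.5527 in²; tension to near edge: (2.4375 − 0.5×1.3125)×0.3125 = 0.55664 in². R_n = min(0.6×65×1.5527, 0.6×50×2.5781) + 1.0×65×0.55664 = min(60.555, 77.343) + 36.182 = 96.737 kips. φR_n = 0.75 × 96.737 = 72.6 kips.
Governing: min(152.1, 93.7, 72.6) = 72.6 kips → block shear.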